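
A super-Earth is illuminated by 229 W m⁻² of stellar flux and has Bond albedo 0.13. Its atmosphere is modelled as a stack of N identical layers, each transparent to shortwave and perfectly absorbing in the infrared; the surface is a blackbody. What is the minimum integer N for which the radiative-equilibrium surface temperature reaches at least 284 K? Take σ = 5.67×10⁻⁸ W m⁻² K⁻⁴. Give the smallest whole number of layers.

The effective emission temperature is T_e = [S(1−α)/(4σ)]^¼ = 172.2 K.
T_s = (N+1)^(1/4)·T_e ≥ 284 K requires N+1 ≥ (T_s/T_e)⁴ = (284/172.2)⁴ = 7.406.
The minimum whole number is N = 7.

7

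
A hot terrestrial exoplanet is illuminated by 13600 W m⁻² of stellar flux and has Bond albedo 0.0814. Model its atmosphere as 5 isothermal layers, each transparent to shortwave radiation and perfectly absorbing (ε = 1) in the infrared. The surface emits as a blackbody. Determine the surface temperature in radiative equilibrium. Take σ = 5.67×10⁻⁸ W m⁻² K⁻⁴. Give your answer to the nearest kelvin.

758 K

OLR = S(1−α)/4 = 3123 W m⁻²; the top layer radiates at T_e = 484.5 K.
Layer-by-layer balance gives σT_s⁴ = (N+1)σT_e⁴, so T_s = 6^¼·484.5 = 758.2 K.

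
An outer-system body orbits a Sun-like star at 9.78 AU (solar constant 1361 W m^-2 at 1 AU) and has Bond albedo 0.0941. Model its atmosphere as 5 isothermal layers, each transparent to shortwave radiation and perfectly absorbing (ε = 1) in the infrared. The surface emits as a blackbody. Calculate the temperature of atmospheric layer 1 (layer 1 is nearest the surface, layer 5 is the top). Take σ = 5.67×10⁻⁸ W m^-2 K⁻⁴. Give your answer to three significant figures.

Irradiance scales as 1/d², so S = 1361 W m^-2 × (1/9.78)² = 14.23 W m^-2.
Top-of-atmosphere balance: σT_e⁴ = S(1−α)/4 = 3.223 W m^-2 → T_e = 86.83 K.
Each opaque layer satisfies 2T_j⁴ = T_{j−1}⁴ + T_{j+1}⁴, giving T_k⁴ = (N+1−k)T_e⁴.
With k = 1: T_1 = (5+1−1)^¼·86.83 K = 129.8 K.

130 kelvin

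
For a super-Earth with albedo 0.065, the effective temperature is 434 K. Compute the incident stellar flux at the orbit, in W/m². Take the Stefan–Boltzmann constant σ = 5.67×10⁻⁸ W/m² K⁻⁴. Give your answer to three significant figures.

8610 W/m²

Invert the energy balance for S: S = 4σT⁴/(1−α).
σT⁴ = 5.67×10⁻⁸·(434)⁴ = 2012 W/m².
S = 4·2012/0.935 = 8606 W/m².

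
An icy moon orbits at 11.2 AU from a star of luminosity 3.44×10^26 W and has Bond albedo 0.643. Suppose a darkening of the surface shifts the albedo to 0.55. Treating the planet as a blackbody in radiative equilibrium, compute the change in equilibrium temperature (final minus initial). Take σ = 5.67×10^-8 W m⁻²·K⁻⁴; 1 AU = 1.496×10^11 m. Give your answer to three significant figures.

3.73 K

Orbital distance: d = 11.2 AU = 1.676×10^12 m.
Flux at the orbit: S = L/(4πd²) = 3.44×10^26/(4π·(1.68×10^12)²) = 9.751 W m⁻².
With α = 0.643, T₁ = 62.59 K.
Final:   T₂ = [S(1−0.55)/(4σ)]^(1/4) = 66.32 K.
ΔT = T₂ − T₁ = 3.730 K.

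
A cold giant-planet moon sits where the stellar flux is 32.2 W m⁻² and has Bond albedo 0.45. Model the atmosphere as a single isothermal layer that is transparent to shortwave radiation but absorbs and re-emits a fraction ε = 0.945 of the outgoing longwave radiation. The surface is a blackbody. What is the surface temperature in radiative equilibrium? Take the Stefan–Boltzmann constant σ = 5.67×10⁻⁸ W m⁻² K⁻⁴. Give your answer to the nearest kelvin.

110 kelvin

Effective emission temperature (TOA balance): σT_e⁴ = S(1−α)/4 = 4.428 W m⁻² → T_e = 94.00 K.
The surface balance (absorbed SW + ε·downward IR = σT_s⁴) with T_a⁴ = T_s⁴/2 reduces to T_s = T_e·[2/(2−ε)]^¼ = 110.3 K.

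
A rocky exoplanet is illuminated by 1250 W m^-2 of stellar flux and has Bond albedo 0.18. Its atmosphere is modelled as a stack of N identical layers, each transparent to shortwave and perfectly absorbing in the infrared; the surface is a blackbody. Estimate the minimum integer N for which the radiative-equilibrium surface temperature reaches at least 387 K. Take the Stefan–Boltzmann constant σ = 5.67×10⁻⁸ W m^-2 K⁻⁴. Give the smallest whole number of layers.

The effective emission temperature is T_e = [S(1−α)/(4σ)]^¼ = 259.3 K.
T_s = (N+1)^(1/4)·T_e ≥ 387 K requires N+1 ≥ (T_s/T_e)⁴ = (387/259.3)⁴ = 4.963.
Rounding up, N = 4.

4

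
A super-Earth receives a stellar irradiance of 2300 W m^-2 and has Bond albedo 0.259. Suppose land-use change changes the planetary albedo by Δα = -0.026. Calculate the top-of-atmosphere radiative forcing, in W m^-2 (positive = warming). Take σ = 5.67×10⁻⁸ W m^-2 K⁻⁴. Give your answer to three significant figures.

ΔF = −(S/4)Δα = −(2300/4)×(-0.026) = 14.95 W m^-2.

14.9 W m^-2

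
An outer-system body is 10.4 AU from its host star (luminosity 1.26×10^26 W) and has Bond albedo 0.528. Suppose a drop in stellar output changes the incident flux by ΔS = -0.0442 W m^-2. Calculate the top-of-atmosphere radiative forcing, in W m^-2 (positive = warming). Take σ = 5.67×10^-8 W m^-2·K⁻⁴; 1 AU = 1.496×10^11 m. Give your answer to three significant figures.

-0.00522 W m^-2

Orbital distance: d = 10.4 AU = 1.556×10^12 m.
S = L/(4πd²) = 4.142 W m^-2.
TOA radiative forcing: ΔF = (1−α)ΔS/4 = 0.472·(-0.0442)/4 = -0.005216 W m^-2.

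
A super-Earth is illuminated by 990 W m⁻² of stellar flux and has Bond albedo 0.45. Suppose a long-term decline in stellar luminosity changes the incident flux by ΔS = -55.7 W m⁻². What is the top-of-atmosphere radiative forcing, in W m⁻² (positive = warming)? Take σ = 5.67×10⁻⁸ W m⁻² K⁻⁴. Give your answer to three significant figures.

Only a fraction (1−α) is absorbed and it's spread over 4πR², so ΔF = (1−α)ΔS/4 = -7.659 W m⁻².

-7.66 W m⁻²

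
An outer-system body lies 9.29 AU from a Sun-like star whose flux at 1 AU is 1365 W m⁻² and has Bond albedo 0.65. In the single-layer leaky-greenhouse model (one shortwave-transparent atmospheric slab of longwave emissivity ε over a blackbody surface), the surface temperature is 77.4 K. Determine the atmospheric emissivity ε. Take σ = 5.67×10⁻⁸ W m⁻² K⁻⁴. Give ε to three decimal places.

Irradiance scales as 1/d², so S = 1365 W m⁻² × (1/9.29)² = 15.82 W m⁻².
First, T_e = [15.82·(1−0.65)/(4σ)]^(1/4) = 70.29 K.
Since (2−ε)/2 = (T_e/T_s)⁴ = 0.6801, ε = 0.6398.

0.640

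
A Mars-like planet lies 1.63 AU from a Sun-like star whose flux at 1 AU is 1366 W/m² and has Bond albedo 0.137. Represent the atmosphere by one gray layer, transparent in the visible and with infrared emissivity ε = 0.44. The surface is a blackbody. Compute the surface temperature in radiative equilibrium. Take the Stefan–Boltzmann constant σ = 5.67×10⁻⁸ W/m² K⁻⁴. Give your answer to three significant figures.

Irradiance scales as 1/d², so S = 1366 W/m² × (1/1.63)² = 514.1 W/m².
The planet radiates to space at T_e = [S(1−α)/(4σ)]^(1/4) = 210.3 K.
The surface balance (absorbed SW + ε·downward IR = σT_s⁴) with T_a⁴ = T_s⁴/2 reduces to T_s = T_e·[2/(2−ε)]^¼ = 223.8 K.

224 kelvin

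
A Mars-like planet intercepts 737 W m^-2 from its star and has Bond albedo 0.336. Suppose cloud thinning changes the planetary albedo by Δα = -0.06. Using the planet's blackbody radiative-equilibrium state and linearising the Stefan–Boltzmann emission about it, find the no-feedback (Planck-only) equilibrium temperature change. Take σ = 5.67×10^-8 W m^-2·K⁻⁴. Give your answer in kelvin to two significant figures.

4.9 K

The baseline emission temperature is T_e = 215.5 K.
The change in absorbed flux is Δ[S(1−α)/4] = −SΔα/4 = 11.05 W m^-2.
Linearising σT⁴ gives d(σT⁴)/dT = 4σT_e³ = 2.271 W m^-2 per K.
So ΔT₀ = 11.05/2.271 = 4.87 K.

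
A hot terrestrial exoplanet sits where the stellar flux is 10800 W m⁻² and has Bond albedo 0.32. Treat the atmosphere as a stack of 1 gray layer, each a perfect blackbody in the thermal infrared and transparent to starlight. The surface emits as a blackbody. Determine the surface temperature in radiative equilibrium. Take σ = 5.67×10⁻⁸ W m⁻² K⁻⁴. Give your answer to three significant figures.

504 kelvin

The effective emission temperature is T_e = [S(1−α)/(4σ)]^¼ = 424.2 K.
Layer-by-layer balance gives σT_s⁴ = (N+1)σT_e⁴, so T_s = 2^¼·424.2 = 504.5 K.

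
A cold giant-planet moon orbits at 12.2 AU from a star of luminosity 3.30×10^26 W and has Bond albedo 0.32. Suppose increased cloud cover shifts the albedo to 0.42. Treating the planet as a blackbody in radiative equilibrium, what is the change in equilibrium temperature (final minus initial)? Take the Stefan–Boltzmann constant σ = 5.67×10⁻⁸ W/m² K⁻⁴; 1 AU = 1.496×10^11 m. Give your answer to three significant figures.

Orbital distance: d = 12.2 AU = 1.825×10^12 m.
Spreading L over a sphere of radius d: S = 3.30×10^26/(4π·1.83×10^12²) = 7.884 W/m².
Initial: T₁ = [S(1−0.32)/(4σ)]^(1/4) = 69.73 K.
After:  T₂ = [7.884·0.58/(4σ)]^(1/4) = 67.01 K.
Change: 67.01 − 69.73 = -2.718 K.

-2.72 K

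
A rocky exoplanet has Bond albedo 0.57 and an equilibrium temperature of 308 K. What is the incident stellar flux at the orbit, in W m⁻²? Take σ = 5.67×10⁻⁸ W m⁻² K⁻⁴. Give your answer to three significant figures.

Invert the energy balance for S: S = 4σT⁴/(1−α).
The emitted flux is σT⁴ = 510.3 W m⁻².
S = 4·510.3/0.43 = 4747 W m⁻².

4750 W m⁻²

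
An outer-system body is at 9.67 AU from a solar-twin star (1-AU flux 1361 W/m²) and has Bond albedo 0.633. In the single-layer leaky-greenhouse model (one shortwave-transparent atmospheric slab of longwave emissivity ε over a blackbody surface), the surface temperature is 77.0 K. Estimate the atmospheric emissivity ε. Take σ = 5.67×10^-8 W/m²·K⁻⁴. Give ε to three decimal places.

Irradiance scales as 1/d², so S = 1361 W/m² × (1/9.67)² = 14.55 W/m².
Effective temperature: T_e = [S(1−α)/(4σ)]^(1/4) = 69.66 K.
T_s⁴ = T_e⁴·2/(2−ε) → ε = 2 − 2(T_e/T_s)⁴ = 2 − 2·(69.66/77.0)⁴ = 0.6600.

0.660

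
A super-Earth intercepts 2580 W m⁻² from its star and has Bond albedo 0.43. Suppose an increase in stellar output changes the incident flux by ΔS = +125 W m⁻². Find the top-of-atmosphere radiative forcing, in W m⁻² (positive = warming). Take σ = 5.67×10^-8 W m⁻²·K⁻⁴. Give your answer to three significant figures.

TOA radiative forcing: ΔF = (1−α)ΔS/4 = 0.57·(+125)/4 = 17.81 W m⁻².

17.8 W m⁻²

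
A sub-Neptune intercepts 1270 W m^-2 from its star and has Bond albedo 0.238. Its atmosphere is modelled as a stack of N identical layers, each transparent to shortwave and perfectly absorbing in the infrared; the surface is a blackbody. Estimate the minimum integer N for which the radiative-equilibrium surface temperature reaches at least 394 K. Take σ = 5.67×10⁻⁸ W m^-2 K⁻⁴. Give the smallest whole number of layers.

5

The effective emission temperature is T_e = [S(1−α)/(4σ)]^¼ = 255.6 K.
Need (N+1)T_e⁴ ≥ T_s⁴, i.e. N+1 ≥ (394/255.6)⁴ = 5.648.
So N ≥ 4.648; the smallest integer is N = 5.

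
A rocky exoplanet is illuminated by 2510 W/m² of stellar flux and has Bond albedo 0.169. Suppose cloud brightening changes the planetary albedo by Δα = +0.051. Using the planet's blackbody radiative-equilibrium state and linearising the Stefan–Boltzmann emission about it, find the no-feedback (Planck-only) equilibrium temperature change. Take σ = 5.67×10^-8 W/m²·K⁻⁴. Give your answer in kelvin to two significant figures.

-4.8 kelvin

Reference equilibrium: T_e = [S(1−α)/(4σ)]^(1/4) = 309.7 K.
The change in absorbed flux is Δ[S(1−α)/4] = −SΔα/4 = -32.00 W/m².
Planck response: λ_P = 4σT_e³ = 4·5.67×10⁻⁸·(309.7)³ = 6.735 W/m²/K.
ΔT₀ = ΔF/λ_P = -32.00/6.735 = -4.75 K.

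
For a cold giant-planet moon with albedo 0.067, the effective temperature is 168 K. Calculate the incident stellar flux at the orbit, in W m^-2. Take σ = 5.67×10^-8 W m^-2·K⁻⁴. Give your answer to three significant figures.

194 W m^-2

Invert the energy balance for S: S = 4σT⁴/(1−α).
The emitted flux is σT⁴ = 45.17 W m^-2.
So S = 4×45.17/(1−0.067) = 193.6 W m^-2.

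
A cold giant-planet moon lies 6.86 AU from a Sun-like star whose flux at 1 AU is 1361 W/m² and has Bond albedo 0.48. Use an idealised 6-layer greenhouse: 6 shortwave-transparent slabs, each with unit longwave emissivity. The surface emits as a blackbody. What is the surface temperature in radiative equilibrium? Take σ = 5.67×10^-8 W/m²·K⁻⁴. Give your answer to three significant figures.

147 kelvin

Irradiance scales as 1/d², so S = 1361 W/m² × (1/6.86)² = 28.92 W/m².
OLR = S(1−α)/4 = 3.760 W/m²; the top layer radiates at T_e = 90.24 K.
For an N-layer opaque stack, T_s⁴ = (N+1)T_e⁴, hence T_s = (7)^(1/4)×90.24 K = 146.8 K.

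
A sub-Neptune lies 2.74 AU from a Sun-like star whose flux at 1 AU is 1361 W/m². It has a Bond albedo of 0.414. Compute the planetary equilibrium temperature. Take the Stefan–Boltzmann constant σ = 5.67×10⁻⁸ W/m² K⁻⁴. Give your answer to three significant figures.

By the inverse-square law, S = 1361/2.74² = 181.3 W/m².
The planet absorbs (1−α)S over its disc πR² and re-emits over 4πR², so the mean absorbed flux is (1−0.414)·181.3/4 = 26.56 W/m².
Balancing against σT⁴: T = (26.56/5.67×10⁻⁸)^(1/4) = 147.1 K.

147 K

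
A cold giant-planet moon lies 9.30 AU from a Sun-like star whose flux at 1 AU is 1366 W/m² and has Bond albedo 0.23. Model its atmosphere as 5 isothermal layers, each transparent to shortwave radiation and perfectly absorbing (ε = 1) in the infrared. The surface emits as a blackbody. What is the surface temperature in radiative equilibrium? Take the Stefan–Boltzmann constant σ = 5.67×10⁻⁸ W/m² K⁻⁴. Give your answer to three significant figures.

134 K

Flux at the orbit: S = 1366/(9.30)² = 15.79 W/m².
OLR = S(1−α)/4 = 3.040 W/m²; the top layer radiates at T_e = 85.57 K.
Layer-by-layer balance gives σT_s⁴ = (N+1)σT_e⁴, so T_s = 6^¼·85.57 = 133.9 K.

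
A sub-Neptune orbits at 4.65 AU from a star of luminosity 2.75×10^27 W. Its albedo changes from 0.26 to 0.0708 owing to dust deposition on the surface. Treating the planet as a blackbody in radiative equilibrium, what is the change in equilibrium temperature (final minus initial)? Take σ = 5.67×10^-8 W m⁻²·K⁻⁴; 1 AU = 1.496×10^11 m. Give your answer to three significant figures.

11.5 K

d = 4.65 × 1.496×10^11 m = 6.956×10^11 m.
S = L/(4πd²) = 452.2 W m⁻².
With α = 0.26, T₁ = 196.0 K.
With α = 0.0708, T₂ = 207.5 K.
Change: 207.5 − 196.0 = 11.48 K.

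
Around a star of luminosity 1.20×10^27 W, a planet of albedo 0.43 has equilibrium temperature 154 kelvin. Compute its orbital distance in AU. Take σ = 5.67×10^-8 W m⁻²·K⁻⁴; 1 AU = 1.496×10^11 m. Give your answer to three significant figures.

Required flux: S = 4σT⁴/(1−α) = 223.8 W m⁻².
From L = 4πd²S, d = √(1.20×10^27/(4π·223.8)) = 6.532×10^11 m = 4.366 AU.

4.37 AU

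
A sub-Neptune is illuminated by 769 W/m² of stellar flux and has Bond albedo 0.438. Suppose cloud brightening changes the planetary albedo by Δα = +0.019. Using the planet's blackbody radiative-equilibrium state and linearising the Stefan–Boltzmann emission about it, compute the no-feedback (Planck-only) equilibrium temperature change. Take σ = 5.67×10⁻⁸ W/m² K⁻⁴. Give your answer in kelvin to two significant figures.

The baseline emission temperature is T_e = 208.9 K.
TOA radiative forcing: ΔF = −S·Δα/4 = −769.0·(+0.019)/4 = -3.653 W/m².
The Planck feedback parameter is 4σT_e³ = 2.069 W/m²/K.
ΔT₀ = ΔF/λ_P = -3.653/2.069 = -1.77 K.

-1.8 kelvin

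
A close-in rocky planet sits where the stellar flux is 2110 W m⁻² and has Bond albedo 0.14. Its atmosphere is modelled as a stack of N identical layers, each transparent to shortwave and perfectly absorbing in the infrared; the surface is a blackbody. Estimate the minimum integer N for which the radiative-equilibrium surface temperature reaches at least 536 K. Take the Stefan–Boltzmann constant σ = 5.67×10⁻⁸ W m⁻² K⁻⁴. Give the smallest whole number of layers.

10

OLR = S(1−α)/4 = 453.6 W m⁻²; the top layer radiates at T_e = 299.1 K.
Need (N+1)T_e⁴ ≥ T_s⁴, i.e. N+1 ≥ (536/299.1)⁴ = 10.316.
Rounding up, N = 10.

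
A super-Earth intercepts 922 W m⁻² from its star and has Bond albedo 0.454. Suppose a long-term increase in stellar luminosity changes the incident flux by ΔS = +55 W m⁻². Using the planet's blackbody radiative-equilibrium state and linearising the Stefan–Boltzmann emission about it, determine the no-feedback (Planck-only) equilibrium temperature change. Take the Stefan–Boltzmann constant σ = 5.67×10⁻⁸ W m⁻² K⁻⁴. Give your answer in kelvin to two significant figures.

Reference equilibrium: T_e = [S(1−α)/(4σ)]^(1/4) = 217.1 K.
TOA radiative forcing: ΔF = (1−α)ΔS/4 = 0.546·(+55)/4 = 7.508 W m⁻².
Planck response: λ_P = 4σT_e³ = 4·5.67×10⁻⁸·(217.1)³ = 2.319 W m⁻²/K.
Hence the no-feedback warming is ΔF/(4σT_e³) = 3.24 K.

3.2 kelvin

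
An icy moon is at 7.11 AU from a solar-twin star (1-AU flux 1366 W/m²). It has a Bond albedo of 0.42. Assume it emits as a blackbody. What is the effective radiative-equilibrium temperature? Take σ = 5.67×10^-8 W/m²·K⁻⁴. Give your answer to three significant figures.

91.2 K

Flux at the orbit: S = 1366/(7.11)² = 27.02 W/m².
The planet absorbs (1−α)S over its disc πR² and re-emits over 4πR², so the mean absorbed flux is (1−0.42)·27.02/4 = 3.918 W/m².
Balancing against σT⁴: T = (3.918/5.67×10⁻⁸)^(1/4) = 91.17 K.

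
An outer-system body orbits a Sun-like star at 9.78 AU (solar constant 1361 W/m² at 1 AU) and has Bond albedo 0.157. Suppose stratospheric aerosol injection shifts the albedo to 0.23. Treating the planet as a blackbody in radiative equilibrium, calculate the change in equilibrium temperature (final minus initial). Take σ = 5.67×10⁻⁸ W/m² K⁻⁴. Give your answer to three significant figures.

-1.91 kelvin

By the inverse-square law, S = 1361/9.78² = 14.23 W/m².
With α = 0.157, T₁ = 85.28 K.
Final:   T₂ = [S(1−0.23)/(4σ)]^(1/4) = 83.37 K.
ΔT = T₂ − T₁ = -1.909 K.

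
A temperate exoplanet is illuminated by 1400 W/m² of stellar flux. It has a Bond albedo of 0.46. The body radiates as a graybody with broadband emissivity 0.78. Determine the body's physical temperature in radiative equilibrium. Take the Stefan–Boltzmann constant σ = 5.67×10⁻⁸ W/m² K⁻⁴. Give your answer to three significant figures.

256 K

Absorbed flux (global mean): S(1−α)/4 = 1400·0.54/4 = 189.0 W/m².
Equating to εσT⁴ with ε = 0.78: T = (189.0/0.78σ)^(1/4) = 255.7 K.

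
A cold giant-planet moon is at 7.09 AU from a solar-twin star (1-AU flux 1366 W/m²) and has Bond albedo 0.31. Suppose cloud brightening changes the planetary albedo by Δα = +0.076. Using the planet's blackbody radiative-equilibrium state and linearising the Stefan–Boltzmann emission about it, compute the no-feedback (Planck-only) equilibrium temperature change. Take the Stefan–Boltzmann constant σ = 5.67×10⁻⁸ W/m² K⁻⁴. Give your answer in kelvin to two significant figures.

By the inverse-square law, S = 1366/7.09² = 27.17 W/m².
Reference equilibrium: T_e = [S(1−α)/(4σ)]^(1/4) = 95.35 K.
The change in absorbed flux is Δ[S(1−α)/4] = −SΔα/4 = -0.5163 W/m².
Planck response: λ_P = 4σT_e³ = 4·5.67×10⁻⁸·(95.35)³ = 0.1966 W/m²/K.
So ΔT₀ = -0.5163/0.1966 = -2.63 K.

-2.6 K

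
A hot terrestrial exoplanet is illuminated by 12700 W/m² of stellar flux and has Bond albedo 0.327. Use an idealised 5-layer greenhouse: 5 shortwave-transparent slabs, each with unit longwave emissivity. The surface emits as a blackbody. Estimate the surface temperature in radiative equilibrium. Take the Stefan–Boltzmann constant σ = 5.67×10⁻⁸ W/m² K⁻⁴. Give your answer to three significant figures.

Top-of-atmosphere balance: σT_e⁴ = S(1−α)/4 = 2137 W/m² → T_e = 440.6 K.
Layer-by-layer balance gives σT_s⁴ = (N+1)σT_e⁴, so T_s = 6^¼·440.6 = 689.6 K.

690 K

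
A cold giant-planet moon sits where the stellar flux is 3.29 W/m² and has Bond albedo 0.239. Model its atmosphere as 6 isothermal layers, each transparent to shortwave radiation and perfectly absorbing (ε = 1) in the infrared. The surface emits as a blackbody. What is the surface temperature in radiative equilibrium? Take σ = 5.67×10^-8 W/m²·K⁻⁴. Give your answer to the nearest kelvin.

94 kelvin

The effective emission temperature is T_e = [S(1−α)/(4σ)]^¼ = 57.64 K.
Layer-by-layer balance gives σT_s⁴ = (N+1)σT_e⁴, so T_s = 7^¼·57.64 = 93.76 K.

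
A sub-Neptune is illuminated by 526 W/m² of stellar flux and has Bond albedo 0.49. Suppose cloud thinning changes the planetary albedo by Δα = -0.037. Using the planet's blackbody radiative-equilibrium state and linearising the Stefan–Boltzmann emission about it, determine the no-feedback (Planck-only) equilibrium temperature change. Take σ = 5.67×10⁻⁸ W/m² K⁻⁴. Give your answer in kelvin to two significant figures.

3.4 K

Unperturbed T_e = [526.0·(1−0.49)/(4σ)]^¼ = 185.5 K.
ΔF = −(S/4)Δα = −(526.0/4)×(-0.037) = 4.865 W/m².
The Planck feedback parameter is 4σT_e³ = 1.447 W/m²/K.
ΔT₀ = ΔF/λ_P = 4.865/1.447 = 3.36 K.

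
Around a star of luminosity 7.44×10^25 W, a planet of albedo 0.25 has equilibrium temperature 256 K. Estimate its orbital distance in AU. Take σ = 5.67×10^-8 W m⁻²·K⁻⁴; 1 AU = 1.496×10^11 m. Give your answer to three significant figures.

Energy balance gives S = 4σT⁴/(1−α) = 1299 W m⁻².
S = L/(4πd²) → d = √(L/4πS) = √(7.44×10^25/(4π·1299)) = 6.752×10^10 m = 0.4513 AU.

0.451 AU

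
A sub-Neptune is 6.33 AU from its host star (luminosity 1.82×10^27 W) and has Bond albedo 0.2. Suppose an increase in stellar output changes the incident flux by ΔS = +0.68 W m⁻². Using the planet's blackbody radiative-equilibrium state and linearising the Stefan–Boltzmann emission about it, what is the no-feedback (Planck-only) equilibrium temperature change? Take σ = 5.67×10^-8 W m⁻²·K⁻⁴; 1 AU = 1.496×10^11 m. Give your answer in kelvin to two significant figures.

d = 6.33 × 1.496×10^11 m = 9.470×10^11 m.
Spreading L over a sphere of radius d: S = 1.82×10^27/(4π·9.47×10^11²) = 161.5 W m⁻².
Reference equilibrium: T_e = [S(1−α)/(4σ)]^(1/4) = 154.5 K.
Only a fraction (1−α) is absorbed and it's spread over 4πR², so ΔF = (1−α)ΔS/4 = 0.1360 W m⁻².
Planck response: λ_P = 4σT_e³ = 4·5.67×10⁻⁸·(154.5)³ = 0.8363 W m⁻²/K.
ΔT₀ = ΔF/λ_P = 0.1360/0.8363 = 0.163 K.

0.16 K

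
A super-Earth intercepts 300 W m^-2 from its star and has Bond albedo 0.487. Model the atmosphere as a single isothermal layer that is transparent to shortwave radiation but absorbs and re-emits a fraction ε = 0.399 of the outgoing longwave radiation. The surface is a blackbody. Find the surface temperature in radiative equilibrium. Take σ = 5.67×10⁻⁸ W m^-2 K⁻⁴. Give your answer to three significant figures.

171 kelvin

At the top of the atmosphere, σT_e⁴ = S(1−α)/4 = 38.48 W m^-2, giving T_e = 161.4 K.
Surface balance with a leaky layer gives σT_s⁴ = σT_e⁴·2/(2−ε), so T_s = T_e·[2/(2−0.399)]^(1/4) = 170.6 K.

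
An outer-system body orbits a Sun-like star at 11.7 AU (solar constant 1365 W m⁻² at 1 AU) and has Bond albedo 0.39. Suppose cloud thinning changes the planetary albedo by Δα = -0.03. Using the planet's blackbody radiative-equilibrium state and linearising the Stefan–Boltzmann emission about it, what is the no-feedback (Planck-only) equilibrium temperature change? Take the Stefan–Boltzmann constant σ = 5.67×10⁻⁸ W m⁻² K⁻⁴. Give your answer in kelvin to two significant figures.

0.88 K

By the inverse-square law, S = 1365/11.7² = 9.972 W m⁻².
Unperturbed T_e = [9.972·(1−0.39)/(4σ)]^¼ = 71.96 K.
TOA radiative forcing: ΔF = −S·Δα/4 = −9.972·(-0.03)/4 = 0.07479 W m⁻².
Linearising σT⁴ gives d(σT⁴)/dT = 4σT_e³ = 0.08452 W m⁻² per K.
ΔT₀ = ΔF/λ_P = 0.07479/0.08452 = 0.885 K.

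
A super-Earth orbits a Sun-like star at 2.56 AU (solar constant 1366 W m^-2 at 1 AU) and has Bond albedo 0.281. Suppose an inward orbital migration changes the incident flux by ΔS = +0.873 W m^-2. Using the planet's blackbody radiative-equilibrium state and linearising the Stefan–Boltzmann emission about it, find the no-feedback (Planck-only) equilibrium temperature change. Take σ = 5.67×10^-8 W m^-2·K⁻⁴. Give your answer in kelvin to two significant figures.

By the inverse-square law, S = 1366/2.56² = 208.4 W m^-2.
The baseline emission temperature is T_e = 160.3 K.
Only a fraction (1−α) is absorbed and it's spread over 4πR², so ΔF = (1−α)ΔS/4 = 0.1569 W m^-2.
Linearising σT⁴ gives d(σT⁴)/dT = 4σT_e³ = 0.9347 W m^-2 per K.
ΔT₀ = ΔF/λ_P = 0.1569/0.9347 = 0.168 K.

0.17 kelvin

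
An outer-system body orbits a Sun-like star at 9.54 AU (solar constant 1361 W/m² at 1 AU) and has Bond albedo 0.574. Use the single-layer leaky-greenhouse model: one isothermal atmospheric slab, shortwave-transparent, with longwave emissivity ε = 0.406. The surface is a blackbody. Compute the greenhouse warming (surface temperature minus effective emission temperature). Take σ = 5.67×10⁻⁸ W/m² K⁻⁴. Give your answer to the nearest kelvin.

Flux at the orbit: S = 1361/(9.54)² = 14.95 W/m².
The planet radiates to space at T_e = [S(1−α)/(4σ)]^(1/4) = 72.80 K.
For a single slab of emissivity ε, T_s⁴ = 2T_e⁴/(2−ε); thus T_s = 72.80·(1.255)^(1/4) = 77.05 K.
The atmosphere warms the surface by 4.249 K.

4 kelvin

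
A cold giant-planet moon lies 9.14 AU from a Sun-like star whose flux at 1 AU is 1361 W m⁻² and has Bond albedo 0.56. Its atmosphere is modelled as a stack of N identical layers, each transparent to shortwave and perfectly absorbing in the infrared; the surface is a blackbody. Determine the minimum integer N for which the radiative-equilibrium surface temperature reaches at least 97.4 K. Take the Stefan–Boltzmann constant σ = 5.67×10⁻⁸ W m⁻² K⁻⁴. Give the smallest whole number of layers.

Flux at the orbit: S = 1361/(9.14)² = 16.29 W m⁻².
Top-of-atmosphere balance: σT_e⁴ = S(1−α)/4 = 1.792 W m⁻² → T_e = 74.98 K.
T_s = (N+1)^(1/4)·T_e ≥ 97.4 K requires N+1 ≥ (T_s/T_e)⁴ = (97.4/74.98)⁴ = 2.847.
So N ≥ 1.847; the smallest integer is N = 2.

2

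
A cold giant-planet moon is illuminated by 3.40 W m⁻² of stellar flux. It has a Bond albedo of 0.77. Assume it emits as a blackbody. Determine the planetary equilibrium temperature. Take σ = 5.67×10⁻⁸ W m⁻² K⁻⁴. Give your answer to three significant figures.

43.1 kelvin

The planet absorbs (1−α)S over its disc πR² and re-emits over 4πR², so the mean absorbed flux is (1−0.77)·3.400/4 = 0.1955 W m⁻².
Set σT⁴ = 0.1955 → T = (0.1955/σ)^(1/4) = 43.09 K.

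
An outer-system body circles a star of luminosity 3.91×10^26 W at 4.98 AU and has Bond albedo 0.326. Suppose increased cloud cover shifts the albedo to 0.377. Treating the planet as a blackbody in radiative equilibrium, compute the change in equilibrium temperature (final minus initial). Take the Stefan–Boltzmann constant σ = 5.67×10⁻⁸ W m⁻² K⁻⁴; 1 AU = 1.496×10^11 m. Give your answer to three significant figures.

Orbital distance: d = 4.98 AU = 7.450×10^11 m.
Spreading L over a sphere of radius d: S = 3.91×10^26/(4π·7.45×10^11²) = 56.06 W m⁻².
Before: T₁ = [56.06·0.674/(4σ)]^(1/4) = 113.6 K.
Final:   T₂ = [S(1−0.377)/(4σ)]^(1/4) = 111.4 K.
Change: 111.4 − 113.6 = -2.213 K.

-2.21 kelvin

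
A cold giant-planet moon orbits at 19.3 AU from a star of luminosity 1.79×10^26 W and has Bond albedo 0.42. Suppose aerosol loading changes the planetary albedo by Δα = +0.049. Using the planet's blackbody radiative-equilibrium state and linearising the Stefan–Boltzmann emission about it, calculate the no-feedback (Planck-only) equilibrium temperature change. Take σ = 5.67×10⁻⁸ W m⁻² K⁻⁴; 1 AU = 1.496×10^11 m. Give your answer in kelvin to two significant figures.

Orbital distance: d = 19.3 AU = 2.887×10^12 m.
Flux at the orbit: S = L/(4πd²) = 1.79×10^26/(4π·(2.89×10^12)²) = 1.709 W m⁻².
Unperturbed T_e = [1.709·(1−0.42)/(4σ)]^¼ = 45.72 K.
The change in absorbed flux is Δ[S(1−α)/4] = −SΔα/4 = -0.02093 W m⁻².
Planck response: λ_P = 4σT_e³ = 4·5.67×10⁻⁸·(45.72)³ = 0.02168 W m⁻²/K.
So ΔT₀ = -0.02093/0.02168 = -0.966 K.

-0.97 K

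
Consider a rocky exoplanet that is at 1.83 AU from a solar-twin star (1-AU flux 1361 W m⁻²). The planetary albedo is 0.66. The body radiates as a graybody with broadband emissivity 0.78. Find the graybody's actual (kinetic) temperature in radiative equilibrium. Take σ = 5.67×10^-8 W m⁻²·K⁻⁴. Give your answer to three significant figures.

167 kelvin

Irradiance scales as 1/d², so S = 1361 W m⁻² × (1/1.83)² = 406.4 W m⁻².
Averaging over the sphere, the absorbed flux is S(1−α)/4 = 34.54 W m⁻².
Radiative balance εσT⁴ = 34.54 gives T = [34.54/(0.78·σ)]^(1/4) = 167.2 K.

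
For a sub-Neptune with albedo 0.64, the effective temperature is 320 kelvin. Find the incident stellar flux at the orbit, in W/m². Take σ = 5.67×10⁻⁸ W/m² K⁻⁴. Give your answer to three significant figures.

Invert the energy balance for S: S = 4σT⁴/(1−α).
The emitted flux is σT⁴ = 594.5 W/m².
So S = 4×594.5/(1−0.64) = 6606 W/m².

6610 W/m²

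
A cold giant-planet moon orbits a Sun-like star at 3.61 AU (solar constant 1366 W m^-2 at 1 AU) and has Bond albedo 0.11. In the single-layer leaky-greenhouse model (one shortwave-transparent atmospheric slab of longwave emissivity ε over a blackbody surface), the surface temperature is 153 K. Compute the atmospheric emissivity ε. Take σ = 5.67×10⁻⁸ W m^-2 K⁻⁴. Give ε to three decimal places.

0.499

Irradiance scales as 1/d², so S = 1366 W m^-2 × (1/3.61)² = 104.8 W m^-2.
Effective temperature: T_e = [S(1−α)/(4σ)]^(1/4) = 142.4 K.
Inverting T_s⁴ = 2T_e⁴/(2−ε): (T_e/T_s)⁴ = 0.7506, so ε = 2(1 − 0.7506) = 0.4988.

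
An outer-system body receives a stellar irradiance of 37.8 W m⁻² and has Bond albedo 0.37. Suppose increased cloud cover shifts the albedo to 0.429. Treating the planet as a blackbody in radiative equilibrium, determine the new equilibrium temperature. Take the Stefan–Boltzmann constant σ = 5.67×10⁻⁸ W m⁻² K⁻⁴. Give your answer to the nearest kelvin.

99 kelvin

T₂ = [S(1−α₂)/(4σ)]^(1/4) = [37.80·0.571/(4σ)]^(1/4) = 98.77 K.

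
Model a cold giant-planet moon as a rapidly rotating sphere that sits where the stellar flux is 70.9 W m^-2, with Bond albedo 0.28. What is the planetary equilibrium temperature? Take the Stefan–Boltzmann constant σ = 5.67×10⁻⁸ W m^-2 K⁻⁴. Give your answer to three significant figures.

Absorbed flux (global mean): S(1−α)/4 = 70.90·0.72/4 = 12.76 W m^-2.
In equilibrium σT⁴ equals this, so T = 122.5 K.

122 K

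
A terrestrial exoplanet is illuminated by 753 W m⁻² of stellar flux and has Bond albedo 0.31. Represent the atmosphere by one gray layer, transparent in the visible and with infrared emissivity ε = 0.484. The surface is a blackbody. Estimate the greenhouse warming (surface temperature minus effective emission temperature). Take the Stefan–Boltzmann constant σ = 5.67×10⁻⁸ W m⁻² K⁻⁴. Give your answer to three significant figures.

At the top of the atmosphere, σT_e⁴ = S(1−α)/4 = 129.9 W m⁻², giving T_e = 218.8 K.
For a single slab of emissivity ε, T_s⁴ = 2T_e⁴/(2−ε); thus T_s = 218.8·(1.319)^(1/4) = 234.5 K.
T_s − T_e = 234.5 − 218.8 = 15.69 K.

15.7 kelvin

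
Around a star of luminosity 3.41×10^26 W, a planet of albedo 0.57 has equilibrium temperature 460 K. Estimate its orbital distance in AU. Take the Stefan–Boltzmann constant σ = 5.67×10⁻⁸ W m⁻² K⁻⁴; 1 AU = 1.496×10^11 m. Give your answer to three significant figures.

The flux needed for this T is 4σT⁴/(1−0.57) = 23620 W m⁻².
S = L/(4πd²) → d = √(L/4πS) = √(3.41×10^26/(4π·23620)) = 3.390×10^10 m = 0.2266 AU.

0.227 AU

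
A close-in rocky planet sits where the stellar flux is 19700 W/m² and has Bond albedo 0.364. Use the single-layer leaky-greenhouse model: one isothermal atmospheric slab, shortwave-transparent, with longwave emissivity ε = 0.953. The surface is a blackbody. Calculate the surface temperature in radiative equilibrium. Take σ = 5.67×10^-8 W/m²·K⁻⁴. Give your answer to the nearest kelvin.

At the top of the atmosphere, σT_e⁴ = S(1−α)/4 = 3132 W/m², giving T_e = 484.8 K.
Surface balance with a leaky layer gives σT_s⁴ = σT_e⁴·2/(2−ε), so T_s = T_e·[2/(2−0.953)]^(1/4) = 570.0 K.

570 K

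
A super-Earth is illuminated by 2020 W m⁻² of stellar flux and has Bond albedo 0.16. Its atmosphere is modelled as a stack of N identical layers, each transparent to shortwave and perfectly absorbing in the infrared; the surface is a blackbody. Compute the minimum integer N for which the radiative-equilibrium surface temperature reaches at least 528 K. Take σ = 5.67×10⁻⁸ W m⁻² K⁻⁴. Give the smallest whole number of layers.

OLR = S(1−α)/4 = 424.2 W m⁻²; the top layer radiates at T_e = 294.1 K.
T_s = (N+1)^(1/4)·T_e ≥ 528 K requires N+1 ≥ (T_s/T_e)⁴ = (528/294.1)⁴ = 10.388.
So N ≥ 9.388; the smallest integer is N = 10.

10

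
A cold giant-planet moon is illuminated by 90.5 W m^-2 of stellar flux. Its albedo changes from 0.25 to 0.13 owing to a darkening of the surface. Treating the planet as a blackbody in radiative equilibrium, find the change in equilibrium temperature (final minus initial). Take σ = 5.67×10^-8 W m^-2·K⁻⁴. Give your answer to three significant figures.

4.97 K

Initial: T₁ = [S(1−0.25)/(4σ)]^(1/4) = 131.5 K.
Final:   T₂ = [S(1−0.13)/(4σ)]^(1/4) = 136.5 K.
Change: 136.5 − 131.5 = 4.972 K.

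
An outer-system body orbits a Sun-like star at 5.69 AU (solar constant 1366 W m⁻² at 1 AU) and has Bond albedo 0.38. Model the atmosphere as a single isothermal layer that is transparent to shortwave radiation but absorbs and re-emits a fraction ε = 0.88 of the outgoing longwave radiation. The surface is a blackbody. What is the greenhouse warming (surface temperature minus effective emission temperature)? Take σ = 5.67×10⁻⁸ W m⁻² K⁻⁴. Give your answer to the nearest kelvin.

16 K

Irradiance scales as 1/d², so S = 1366 W m⁻² × (1/5.69)² = 42.19 W m⁻².
At the top of the atmosphere, σT_e⁴ = S(1−α)/4 = 6.540 W m⁻², giving T_e = 103.6 K.
Surface balance with a leaky layer gives σT_s⁴ = σT_e⁴·2/(2−ε), so T_s = T_e·[2/(2−0.88)]^(1/4) = 119.8 K.
The atmosphere warms the surface by 16.17 K.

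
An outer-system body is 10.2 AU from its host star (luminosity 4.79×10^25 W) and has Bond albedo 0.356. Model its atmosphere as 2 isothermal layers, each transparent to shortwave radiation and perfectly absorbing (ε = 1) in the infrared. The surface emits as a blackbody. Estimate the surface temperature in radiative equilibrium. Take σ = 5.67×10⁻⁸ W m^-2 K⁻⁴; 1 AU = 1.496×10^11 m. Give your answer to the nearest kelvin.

61 K

Orbital distance: d = 10.2 AU = 1.526×10^12 m.
Flux at the orbit: S = L/(4πd²) = 4.79×10^25/(4π·(1.53×10^12)²) = 1.637 W m^-2.
The effective emission temperature is T_e = [S(1−α)/(4σ)]^¼ = 46.43 K.
With N = 2 opaque layers, T_s = (N+1)^(1/4)·T_e = 3^(1/4)·46.43 = 61.11 K.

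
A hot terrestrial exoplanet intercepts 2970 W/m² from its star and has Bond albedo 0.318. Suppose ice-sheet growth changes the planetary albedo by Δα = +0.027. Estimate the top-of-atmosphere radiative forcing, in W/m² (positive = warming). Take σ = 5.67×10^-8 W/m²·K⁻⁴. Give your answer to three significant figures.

-20.0 W/m²

TOA radiative forcing: ΔF = −S·Δα/4 = −2970·(+0.027)/4 = -20.05 W/m².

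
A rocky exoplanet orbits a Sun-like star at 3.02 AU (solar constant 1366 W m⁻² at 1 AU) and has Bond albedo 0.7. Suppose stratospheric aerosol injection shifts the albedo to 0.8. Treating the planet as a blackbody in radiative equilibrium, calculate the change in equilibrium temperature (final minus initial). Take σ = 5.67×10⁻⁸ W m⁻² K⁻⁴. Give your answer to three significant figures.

-11.4 K

By the inverse-square law, S = 1366/3.02² = 149.8 W m⁻².
Initial: T₁ = [S(1−0.7)/(4σ)]^(1/4) = 118.6 K.
Final:   T₂ = [S(1−0.8)/(4σ)]^(1/4) = 107.2 K.
ΔT = T₂ − T₁ = -11.44 K.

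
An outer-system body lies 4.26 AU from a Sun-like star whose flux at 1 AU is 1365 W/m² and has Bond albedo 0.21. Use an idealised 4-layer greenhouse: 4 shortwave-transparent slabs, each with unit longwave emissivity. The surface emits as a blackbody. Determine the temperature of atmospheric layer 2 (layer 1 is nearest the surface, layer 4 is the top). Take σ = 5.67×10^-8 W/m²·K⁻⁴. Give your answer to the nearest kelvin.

Flux at the orbit: S = 1365/(4.26)² = 75.22 W/m².
Top-of-atmosphere balance: σT_e⁴ = S(1−α)/4 = 14.86 W/m² → T_e = 127.2 K.
In the N-layer model, layer k (counted from the surface) has T_k = (N+1−k)^(1/4)·T_e.
T_2 = (3)^(1/4)·127.2 = 167.4 K.

167 K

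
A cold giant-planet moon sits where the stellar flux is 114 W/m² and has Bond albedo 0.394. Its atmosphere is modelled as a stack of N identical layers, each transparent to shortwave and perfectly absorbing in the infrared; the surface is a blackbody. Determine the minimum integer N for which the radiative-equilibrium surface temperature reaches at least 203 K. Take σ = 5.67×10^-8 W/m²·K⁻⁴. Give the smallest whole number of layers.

5

Top-of-atmosphere balance: σT_e⁴ = S(1−α)/4 = 17.27 W/m² → T_e = 132.1 K.
Since T_s⁴ = (N+1)T_e⁴, we need N ≥ (T_s/T_e)⁴ − 1 = 4.575.
The minimum whole number is N = 5.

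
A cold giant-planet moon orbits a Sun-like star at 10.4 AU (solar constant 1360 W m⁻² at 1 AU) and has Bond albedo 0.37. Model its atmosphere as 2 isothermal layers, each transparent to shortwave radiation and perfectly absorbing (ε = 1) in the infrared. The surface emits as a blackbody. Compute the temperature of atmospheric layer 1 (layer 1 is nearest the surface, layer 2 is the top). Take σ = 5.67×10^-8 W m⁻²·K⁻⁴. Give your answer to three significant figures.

By the inverse-square law, S = 1360/10.4² = 12.57 W m⁻².
Top-of-atmosphere balance: σT_e⁴ = S(1−α)/4 = 1.980 W m⁻² → T_e = 76.88 K.
In the N-layer model, layer k (counted from the surface) has T_k = (N+1−k)^(1/4)·T_e.
With k = 1: T_1 = (2+1−1)^¼·76.88 K = 91.42 K.

91.4 K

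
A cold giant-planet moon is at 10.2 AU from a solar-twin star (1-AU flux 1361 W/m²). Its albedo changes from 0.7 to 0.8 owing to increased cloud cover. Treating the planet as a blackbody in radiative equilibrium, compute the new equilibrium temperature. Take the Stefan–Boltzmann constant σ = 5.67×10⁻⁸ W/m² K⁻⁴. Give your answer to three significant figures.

58.3 kelvin

By the inverse-square law, S = 1361/10.2² = 13.08 W/m².
With the new albedo, S(1−α₂)/4 = 0.6541 W/m², so T₂ = 58.28 K.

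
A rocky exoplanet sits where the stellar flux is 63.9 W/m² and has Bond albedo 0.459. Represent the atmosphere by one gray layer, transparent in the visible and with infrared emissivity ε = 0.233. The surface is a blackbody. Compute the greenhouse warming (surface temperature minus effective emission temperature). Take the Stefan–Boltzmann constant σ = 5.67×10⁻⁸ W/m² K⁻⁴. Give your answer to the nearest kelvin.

3 kelvin

At the top of the atmosphere, σT_e⁴ = S(1−α)/4 = 8.642 W/m², giving T_e = 111.1 K.
The surface balance (absorbed SW + ε·downward IR = σT_s⁴) with T_a⁴ = T_s⁴/2 reduces to T_s = T_e·[2/(2−ε)]^¼ = 114.6 K.
The atmosphere warms the surface by 3.495 K.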